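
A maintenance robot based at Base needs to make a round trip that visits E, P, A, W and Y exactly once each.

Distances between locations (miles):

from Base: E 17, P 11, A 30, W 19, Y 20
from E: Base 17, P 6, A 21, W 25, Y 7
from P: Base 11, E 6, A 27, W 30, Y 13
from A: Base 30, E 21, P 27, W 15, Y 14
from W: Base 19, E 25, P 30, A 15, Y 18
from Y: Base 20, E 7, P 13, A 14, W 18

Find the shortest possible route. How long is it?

There are 60 distinct closed tours to check (reversals are equivalent).
Base-E-P-A-W-Y-Base: 17+6+27+15+18+20 = 103
Base-E-P-A-Y-W-Base: 17+6+27+14+18+19 = 101
Base-E-P-W-A-Y-Base: 17+6+30+15+14+20 = 102
Base-E-P-W-Y-A-Base: 17+6+30+18+14+30 = 115
Base-E-P-Y-A-W-Base: 17+6+13+14+15+19 = 84
Base-E-P-Y-W-A-Base: 17+6+13+18+15+30 = 99
Base-E-A-P-W-Y-Base: 17+21+27+30+18+20 = 133
Base-E-A-P-Y-W-Base: 17+21+27+13+18+19 = 115
Base-E-A-W-P-Y-Base: 17+21+15+30+13+20 = 116
Base-E-A-W-Y-P-Base: 17+21+15+18+13+11 = 95
Base-E-A-Y-P-W-Base: 17+21+14+13+30+19 = 114
Base-E-A-Y-W-P-Base: 17+21+14+18+30+11 = 111
Base-E-W-P-A-Y-Base: 17+25+30+27+14+20 = 133
Base-E-W-P-Y-A-Base: 17+25+30+13+14+30 = 129
… (46 more)
Base-P-E-Y-A-W-Base: 11+6+7+14+15+19 = 72  ← best
The minimum is 72.
One optimal route: Base → P → E → Y → A → W → Base (or its reverse).

Shortest round trip = 72 miles.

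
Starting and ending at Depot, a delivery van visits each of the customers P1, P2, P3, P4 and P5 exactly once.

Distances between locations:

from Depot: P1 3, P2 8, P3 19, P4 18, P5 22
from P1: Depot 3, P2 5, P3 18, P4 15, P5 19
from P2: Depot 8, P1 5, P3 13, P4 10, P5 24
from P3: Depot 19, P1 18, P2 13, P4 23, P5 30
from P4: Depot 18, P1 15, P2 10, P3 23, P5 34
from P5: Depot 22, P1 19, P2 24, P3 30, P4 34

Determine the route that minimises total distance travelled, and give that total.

There are 60 distinct closed tours to check (reversals are equivalent).
Depot - P1 - P2 - P3 - P4 - P5 - Depot: 3+5+13+23+34+22 = 100
Depot - P1 - P2 - P3 - P5 - P4 - Depot: 3+5+13+30+34+18 = 103
Depot - P1 - P2 - P4 - P3 - P5 - Depot: 3+5+10+23+30+22 = 93
Depot - P1 - P2 - P4 - P5 - P3 - Depot: 3+5+10+34+30+19 = 101
Depot - P1 - P2 - P5 - P3 - P4 - Depot: 3+5+24+30+23+18 = 103
Depot - P1 - P2 - P5 - P4 - P3 - Depot: 3+5+24+34+23+19 = 108
Depot - P1 - P3 - P2 - P4 - P5 - Depot: 3+18+13+10+34+22 = 100
Depot - P1 - P3 - P2 - P5 - P4 - Depot: 3+18+13+24+34+18 = 110
Depot - P1 - P3 - P4 - P2 - P5 - Depot: 3+18+23+10+24+22 = 100
Depot - P1 - P3 - P4 - P5 - P2 - Depot: 3+18+23+34+24+8 = 110
Depot - P1 - P3 - P5 - P2 - P4 - Depot: 3+18+30+24+10+18 = 103
Depot - P1 - P3 - P5 - P4 - P2 - Depot: 3+18+30+34+10+8 = 103
Depot - P1 - P4 - P2 - P3 - P5 - Depot: 3+15+10+13+30+22 = 93
Depot - P1 - P4 - P2 - P5 - P3 - Depot: 3+15+10+24+30+19 = 101
… (46 more)
The minimum is 93.
One optimal route: Depot → P1 → P2 → P4 → P3 → P5 → Depot (or its reverse).

93 — the shortest possible round trip.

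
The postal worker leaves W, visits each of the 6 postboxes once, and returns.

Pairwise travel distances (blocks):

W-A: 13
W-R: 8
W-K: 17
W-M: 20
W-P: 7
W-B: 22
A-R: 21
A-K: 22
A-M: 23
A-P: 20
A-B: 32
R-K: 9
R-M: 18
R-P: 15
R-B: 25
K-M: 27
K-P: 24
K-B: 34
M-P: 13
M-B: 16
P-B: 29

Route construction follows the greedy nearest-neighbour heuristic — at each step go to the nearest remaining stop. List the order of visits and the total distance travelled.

From W: distances to unvisited — P=7, R=8, A=13, K=17, M=20, B=22. Nearest is P (7).
From P: distances to unvisited — M=13, R=15, A=20, K=24, B=29. Nearest is M (13).
From M: distances to unvisited — B=16, R=18, A=23, K=27. Nearest is B (16).
From B: distances to unvisited — R=25, A=32, K=34. Nearest is R (25).
From R: distances to unvisited — K=9, A=21. Nearest is K (9).
From K: distances to unvisited — A=22. Nearest is A (22).
Return A→W: 13.
Total = 7 + 13 + 16 + 25 + 9 + 22 + 13 = 105.

Nearest-neighbour total = 105 blocks; route W → P → M → B → R → K → A → W.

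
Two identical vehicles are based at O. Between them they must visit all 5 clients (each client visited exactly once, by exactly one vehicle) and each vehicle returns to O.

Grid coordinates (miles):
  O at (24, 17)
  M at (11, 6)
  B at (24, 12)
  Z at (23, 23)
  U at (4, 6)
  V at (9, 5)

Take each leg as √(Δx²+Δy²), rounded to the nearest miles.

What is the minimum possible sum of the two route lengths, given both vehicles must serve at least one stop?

Try each way of splitting the stops between the two vehicles (each non-empty) and, for each split, find the best tour for each vehicle:
  {M} + {B, Z, U, V}: 34 + 58 = 92
  {B} + {M, Z, U, V}: 10 + 55 = 65
  {M, B} + {Z, U, V}: 36 + 55 = 91
  {Z} + {M, B, U, V}: 12 + 49 = 61
  {M, Z} + {B, U, V}: 44 + 50 = 94
  {B, Z} + {M, U, V}: 22 + 47 = 69
  … (15 splits in total)
Best: vehicle 1 O → Z → O = 12; vehicle 2 O → B → M → V → U → O = 49; combined 61.

Minimum combined distance: 61 miles.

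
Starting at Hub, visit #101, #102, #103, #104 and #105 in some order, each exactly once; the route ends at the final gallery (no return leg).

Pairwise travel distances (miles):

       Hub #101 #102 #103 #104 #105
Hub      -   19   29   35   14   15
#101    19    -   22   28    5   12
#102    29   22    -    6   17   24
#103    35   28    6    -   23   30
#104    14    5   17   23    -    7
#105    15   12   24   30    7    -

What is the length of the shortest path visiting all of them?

There are 5! = 120 possible orderings.
Hub → #101 → #102 → #103 → #104 → #105: 19+22+6+23+7 = 77
Hub → #101 → #102 → #103 → #105 → #104: 19+22+6+30+7 = 84
Hub → #101 → #102 → #104 → #103 → #105: 19+22+17+23+30 = 111
Hub → #101 → #102 → #104 → #105 → #103: 19+22+17+7+30 = 95
Hub → #101 → #102 → #105 → #103 → #104: 19+22+24+30+23 = 118
Hub → #101 → #102 → #105 → #104 → #103: 19+22+24+7+23 = 95
Hub → #101 → #103 → #102 → #104 → #105: 19+28+6+17+7 = 77
Hub → #101 → #103 → #102 → #105 → #104: 19+28+6+24+7 = 84
Hub → #101 → #103 → #104 → #102 → #105: 19+28+23+17+24 = 111
Hub → #101 → #103 → #104 → #105 → #102: 19+28+23+7+24 = 101
Hub → #101 → #103 → #105 → #102 → #104: 19+28+30+24+17 = 118
Hub → #101 → #103 → #105 → #104 → #102: 19+28+30+7+17 = 101
Hub → #101 → #104 → #102 → #103 → #105: 19+5+17+6+30 = 77
Hub → #101 → #104 → #102 → #105 → #103: 19+5+17+24+30 = 95
… (106 more)
Hub → #105 → #101 → #104 → #102 → #103: 15+12+5+17+6 = 55  ← best
The minimum is 55.
One shortest path: Hub → #105 → #101 → #104 → #102 → #103.

Shortest open route: 55 miles.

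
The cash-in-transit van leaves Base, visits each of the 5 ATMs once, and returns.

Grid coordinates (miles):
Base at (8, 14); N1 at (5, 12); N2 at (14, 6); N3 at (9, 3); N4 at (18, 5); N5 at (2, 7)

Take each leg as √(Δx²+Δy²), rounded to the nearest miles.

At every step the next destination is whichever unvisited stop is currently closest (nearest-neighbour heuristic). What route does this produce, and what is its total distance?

41 miles along Base → N1 → N5 → N3 → N2 → N4 → Base.

From Base: distances to unvisited — N1=4, N5=9, N2=10, N3=11, N4=13. Nearest is N1 (4).
From N1: distances to unvisited — N5=6, N3=10, N2=11, N4=15. Nearest is N5 (6).
From N5: distances to unvisited — N3=8, N2=12, N4=16. Nearest is N3 (8).
From N3: distances to unvisited — N2=6, N4=9. Nearest is N2 (6).
From N2: distances to unvisited — N4=4. Nearest is N4 (4).
Return N4→Base: 13.
Total = 4 + 6 + 8 + 6 + 4 + 13 = 41.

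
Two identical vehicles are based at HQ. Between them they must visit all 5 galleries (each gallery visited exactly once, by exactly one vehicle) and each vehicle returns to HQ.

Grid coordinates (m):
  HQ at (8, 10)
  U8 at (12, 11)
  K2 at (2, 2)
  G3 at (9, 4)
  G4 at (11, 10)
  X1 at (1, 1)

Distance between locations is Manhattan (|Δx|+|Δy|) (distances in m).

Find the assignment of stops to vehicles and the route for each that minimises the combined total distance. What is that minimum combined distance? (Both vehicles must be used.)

Try each way of splitting the stops between the two vehicles (each non-empty) and, for each split, find the best tour for each vehicle:
  {U8} + {K2, G3, G4, X1}: 10 + 38 = 48
  {K2} + {U8, G3, G4, X1}: 28 + 42 = 70
  {U8, K2} + {G3, G4, X1}: 38 + 38 = 76
  {G3} + {U8, K2, G4, X1}: 14 + 42 = 56
  {U8, G3} + {K2, G4, X1}: 22 + 38 = 60
  {K2, G3} + {U8, G4, X1}: 30 + 42 = 72
  … (15 splits in total)
  {U8, G4} + {K2, G3, X1}: 10 + 34 = 44  ← best
Best: vehicle 1 HQ → U8 → G4 → HQ = 10; vehicle 2 HQ → K2 → X1 → G3 → HQ = 34; combined 44.

Minimum combined distance: 44 m.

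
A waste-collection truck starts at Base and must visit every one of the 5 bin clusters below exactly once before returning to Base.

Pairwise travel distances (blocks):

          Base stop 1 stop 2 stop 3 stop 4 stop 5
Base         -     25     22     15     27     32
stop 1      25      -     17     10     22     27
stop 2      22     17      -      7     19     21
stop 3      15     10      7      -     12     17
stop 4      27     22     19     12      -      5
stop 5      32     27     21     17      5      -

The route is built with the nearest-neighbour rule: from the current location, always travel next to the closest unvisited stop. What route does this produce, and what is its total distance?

From Base: distances to unvisited — stop 3=15, stop 2=22, stop 1=25, stop 4=27, stop 5=32. Nearest is stop 3 (15).
From stop 3: distances to unvisited — stop 2=7, stop 1=10, stop 4=12, stop 5=17. Nearest is stop 2 (7).
From stop 2: distances to unvisited — stop 1=17, stop 4=19, stop 5=21. Nearest is stop 1 (17).
From stop 1: distances to unvisited — stop 4=22, stop 5=27. Nearest is stop 4 (22).
From stop 4: distances to unvisited — stop 5=5. Nearest is stop 5 (5).
Return stop 5→Base: 32.
Total = 15 + 7 + 17 + 22 + 5 + 32 = 98.

98 blocks along Base → stop 3 → stop 2 → stop 1 → stop 4 → stop 5 → Base.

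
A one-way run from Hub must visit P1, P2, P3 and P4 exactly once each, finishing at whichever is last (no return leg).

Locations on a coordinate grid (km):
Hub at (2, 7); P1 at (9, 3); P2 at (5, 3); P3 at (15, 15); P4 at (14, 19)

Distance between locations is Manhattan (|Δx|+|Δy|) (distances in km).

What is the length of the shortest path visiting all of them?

There are 4! = 24 possible orderings.
Hub → P1 → P2 → P3 → P4: 11+4+22+5 = 42
Hub → P1 → P2 → P4 → P3: 11+4+25+5 = 45
Hub → P1 → P3 → P2 → P4: 11+18+22+25 = 76
Hub → P1 → P3 → P4 → P2: 11+18+5+25 = 59
Hub → P1 → P4 → P2 → P3: 11+21+25+22 = 79
Hub → P1 → P4 → P3 → P2: 11+21+5+22 = 59
Hub → P2 → P1 → P3 → P4: 7+4+18+5 = 34
Hub → P2 → P1 → P4 → P3: 7+4+21+5 = 37
Hub → P2 → P3 → P1 → P4: 7+22+18+21 = 68
Hub → P2 → P3 → P4 → P1: 7+22+5+21 = 55
Hub → P2 → P4 → P1 → P3: 7+25+21+18 = 71
Hub → P2 → P4 → P3 → P1: 7+25+5+18 = 55
Hub → P3 → P1 → P2 → P4: 21+18+4+25 = 68
Hub → P3 → P1 → P4 → P2: 21+18+21+25 = 85
… (10 more)
The minimum is 34.
One shortest path: Hub → P2 → P1 → P3 → P4.

Minimum one-way distance = 34 km.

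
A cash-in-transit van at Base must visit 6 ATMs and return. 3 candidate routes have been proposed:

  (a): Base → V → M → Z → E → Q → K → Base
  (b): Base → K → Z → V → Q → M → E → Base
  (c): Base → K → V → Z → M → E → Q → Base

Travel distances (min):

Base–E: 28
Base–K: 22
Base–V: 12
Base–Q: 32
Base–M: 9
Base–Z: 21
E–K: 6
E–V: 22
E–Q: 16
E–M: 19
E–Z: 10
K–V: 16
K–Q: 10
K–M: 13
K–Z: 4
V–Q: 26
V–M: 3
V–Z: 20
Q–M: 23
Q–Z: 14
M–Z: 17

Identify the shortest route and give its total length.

90 min — (a) is the shortest.

(a): 12 + 3 + 17 + 10 + 16 + 10 + 22 = 90
(b): 22 + 4 + 20 + 26 + 23 + 19 + 28 = 142
(c): 22 + 16 + 20 + 17 + 19 + 16 + 32 = 142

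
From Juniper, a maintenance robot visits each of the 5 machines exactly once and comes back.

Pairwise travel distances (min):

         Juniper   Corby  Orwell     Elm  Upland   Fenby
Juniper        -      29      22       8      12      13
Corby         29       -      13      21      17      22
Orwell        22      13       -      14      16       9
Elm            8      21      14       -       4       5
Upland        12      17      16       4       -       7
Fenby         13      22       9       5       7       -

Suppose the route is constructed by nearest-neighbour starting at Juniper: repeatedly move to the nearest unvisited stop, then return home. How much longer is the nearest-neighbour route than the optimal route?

6 min longer than the optimal tour.

From Juniper: Elm=8, Upland=12, Fenby=13, Orwell=22, Corby=29 → choose Elm (8).
From Elm: Upland=4, Fenby=5, Orwell=14, Corby=21 → choose Upland (4).
From Upland: Fenby=7, Orwell=16, Corby=17 → choose Fenby (7).
From Fenby: Orwell=9, Corby=22 → choose Orwell (9).
From Orwell: Corby=13 → choose Corby (13).
NN route Juniper → Elm → Upland → Fenby → Orwell → Corby → Juniper costs 70.
Optimal: Juniper → Elm → Upland → Corby → Orwell → Fenby → Juniper costs 64 (by enumerating all 60 distinct tours).
Excess = 70 − 64 = 6.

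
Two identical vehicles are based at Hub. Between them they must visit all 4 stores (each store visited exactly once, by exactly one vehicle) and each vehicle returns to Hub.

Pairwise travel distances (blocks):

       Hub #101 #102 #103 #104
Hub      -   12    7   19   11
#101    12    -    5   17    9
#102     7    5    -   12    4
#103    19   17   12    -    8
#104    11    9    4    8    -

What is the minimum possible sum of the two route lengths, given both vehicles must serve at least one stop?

Check every non-empty split of the stops between the two vehicles; for each half take its own optimal tour:
  {#101} + {#102, #103, #104}: 24 + 38 = 62
  {#102} + {#101, #103, #104}: 14 + 48 = 62
  {#101, #102} + {#103, #104}: 24 + 38 = 62
  {#103} + {#101, #102, #104}: 38 + 32 = 70
  {#101, #103} + {#102, #104}: 48 + 22 = 70
  {#102, #103} + {#101, #104}: 38 + 32 = 70
  … (7 splits in total)
Best: vehicle 1 Hub → #101 → Hub = 24; vehicle 2 Hub → #102 → #103 → #104 → Hub = 38; combined 62.

Minimum combined distance: 62 blocks.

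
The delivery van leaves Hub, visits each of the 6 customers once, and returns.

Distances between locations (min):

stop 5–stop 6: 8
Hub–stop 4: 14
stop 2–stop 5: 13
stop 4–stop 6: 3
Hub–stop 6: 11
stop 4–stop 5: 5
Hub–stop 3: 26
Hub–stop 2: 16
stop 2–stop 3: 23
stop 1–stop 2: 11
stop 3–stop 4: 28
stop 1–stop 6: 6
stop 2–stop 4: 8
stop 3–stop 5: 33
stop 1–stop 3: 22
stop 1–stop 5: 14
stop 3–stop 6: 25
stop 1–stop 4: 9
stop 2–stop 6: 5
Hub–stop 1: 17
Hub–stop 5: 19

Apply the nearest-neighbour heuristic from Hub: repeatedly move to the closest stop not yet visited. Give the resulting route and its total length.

Nearest-neighbour total = 91 min; route Hub → stop 6 → stop 4 → stop 5 → stop 2 → stop 1 → stop 3 → Hub.

Hub → [stop 6:11 / stop 4:14 / stop 2:16 / stop 1:17 / stop 5:19 / stop 3:26] → stop 6 (11)
stop 6 → [stop 4:3 / stop 2:5 / stop 1:6 / stop 5:8 / stop 3:25] → stop 4 (3)
stop 4 → [stop 5:5 / stop 2:8 / stop 1:9 / stop 3:28] → stop 5 (5)
stop 5 → [stop 2:13 / stop 1:14 / stop 3:33] → stop 2 (13)
stop 2 → [stop 1:11 / stop 3:23] → stop 1 (11)
stop 1 → [stop 3:22] → stop 3 (22)
Return stop 3→Hub: 26.
Total = 11 + 3 + 5 + 13 + 11 + 22 + 26 = 91.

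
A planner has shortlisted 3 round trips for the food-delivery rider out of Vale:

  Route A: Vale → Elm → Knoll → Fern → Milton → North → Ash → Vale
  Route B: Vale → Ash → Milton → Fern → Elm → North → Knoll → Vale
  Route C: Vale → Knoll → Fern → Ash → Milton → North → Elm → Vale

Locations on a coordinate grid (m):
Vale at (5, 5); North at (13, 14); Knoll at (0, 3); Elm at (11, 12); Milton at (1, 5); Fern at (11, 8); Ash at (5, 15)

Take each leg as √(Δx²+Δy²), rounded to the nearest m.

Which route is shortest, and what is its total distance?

Route A: 9 + 14 + 12 + 10 + 15 + 8 + 10 = 78
Route B: 10 + 11 + 10 + 4 + 3 + 17 + 5 = 60
Route C: 5 + 12 + 9 + 11 + 15 + 3 + 9 = 64

Shortest is Route B, total 60 m.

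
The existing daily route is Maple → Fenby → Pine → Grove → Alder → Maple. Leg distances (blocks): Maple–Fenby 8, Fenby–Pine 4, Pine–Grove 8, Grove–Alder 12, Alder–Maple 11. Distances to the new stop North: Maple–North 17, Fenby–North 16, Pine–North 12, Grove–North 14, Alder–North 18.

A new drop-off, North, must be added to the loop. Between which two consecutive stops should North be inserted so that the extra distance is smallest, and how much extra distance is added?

+18 blocks — insert North between Pine and Grove.

Insertion cost between consecutive stops i–j is d(i,North) + d(North,j) − d(i,j):
  between Maple and Fenby: 17 + 16 − 8 = 25
  between Fenby and Pine: 16 + 12 − 4 = 24
  between Pine and Grove: 12 + 14 − 8 = 18
  between Grove and Alder: 14 + 18 − 12 = 20
  between Alder and Maple: 18 + 17 − 11 = 24
Cheapest insertion is between Pine and Grove, adding 18.
New total = 43 + 18 = 61.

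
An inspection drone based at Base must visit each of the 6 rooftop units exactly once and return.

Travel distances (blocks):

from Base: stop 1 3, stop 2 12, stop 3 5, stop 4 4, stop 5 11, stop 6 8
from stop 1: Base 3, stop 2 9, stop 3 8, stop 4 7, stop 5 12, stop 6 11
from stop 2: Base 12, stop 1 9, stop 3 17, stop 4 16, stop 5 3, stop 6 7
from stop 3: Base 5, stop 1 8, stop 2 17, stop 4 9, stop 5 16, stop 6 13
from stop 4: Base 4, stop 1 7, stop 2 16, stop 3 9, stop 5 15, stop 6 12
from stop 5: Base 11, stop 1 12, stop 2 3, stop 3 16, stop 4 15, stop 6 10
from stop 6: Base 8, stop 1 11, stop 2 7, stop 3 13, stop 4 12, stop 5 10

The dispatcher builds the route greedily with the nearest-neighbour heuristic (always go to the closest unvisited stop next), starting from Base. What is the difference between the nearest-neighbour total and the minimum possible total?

Base: stop 1=3, stop 4=4, stop 3=5, stop 6=8, stop 5=11, stop 2=12 ⇒ stop 1
stop 1: stop 4=7, stop 3=8, stop 2=9, stop 6=11, stop 5=12 ⇒ stop 4
stop 4: stop 3=9, stop 6=12, stop 5=15, stop 2=16 ⇒ stop 3
stop 3: stop 6=13, stop 5=16, stop 2=17 ⇒ stop 6
stop 6: stop 2=7, stop 5=10 ⇒ stop 2
stop 2: stop 5=3 ⇒ stop 5
NN route Base → stop 1 → stop 4 → stop 3 → stop 6 → stop 2 → stop 5 → Base costs 53.
Optimal: Base → stop 1 → stop 2 → stop 5 → stop 6 → stop 3 → stop 4 → Base costs 51 (by enumerating all 360 distinct tours).
Excess = 53 − 51 = 2.

The nearest-neighbour route is 2 blocks longer than optimal.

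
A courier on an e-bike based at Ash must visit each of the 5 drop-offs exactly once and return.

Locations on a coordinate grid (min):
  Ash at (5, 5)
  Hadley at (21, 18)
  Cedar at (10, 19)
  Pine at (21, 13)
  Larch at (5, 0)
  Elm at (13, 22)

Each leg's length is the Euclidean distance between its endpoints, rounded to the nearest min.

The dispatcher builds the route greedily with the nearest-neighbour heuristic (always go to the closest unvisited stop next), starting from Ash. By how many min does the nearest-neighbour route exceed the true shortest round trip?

Excess over optimum: 2 min.

From Ash: Larch=5, Cedar=15, Pine=18, Elm=19, Hadley=21 → choose Larch (5).
From Larch: Cedar=20, Pine=21, Elm=23, Hadley=24 → choose Cedar (20).
From Cedar: Elm=4, Hadley=11, Pine=13 → choose Elm (4).
From Elm: Hadley=9, Pine=12 → choose Hadley (9).
From Hadley: Pine=5 → choose Pine (5).
NN route Ash → Larch → Cedar → Elm → Hadley → Pine → Ash costs 61.
Optimal: Ash → Cedar → Elm → Hadley → Pine → Larch → Ash costs 59 (by enumerating all 60 distinct tours).
Excess = 61 − 59 = 2.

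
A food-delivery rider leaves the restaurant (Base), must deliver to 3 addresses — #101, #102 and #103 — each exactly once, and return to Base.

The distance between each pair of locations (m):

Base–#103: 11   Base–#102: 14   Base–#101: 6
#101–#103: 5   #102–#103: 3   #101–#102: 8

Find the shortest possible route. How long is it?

With 3 stops there are 3!/2 = 3 distinct round trips (a route and its reverse cost the same).
Base - #101 - #102 - #103 - Base: 6+8+3+11 = 28
Base - #101 - #103 - #102 - Base: 6+5+3+14 = 28
Base - #102 - #101 - #103 - Base: 14+8+5+11 = 38
The minimum is 28.
One optimal route: Base → #101 → #102 → #103 → Base (or its reverse).

28 m — the shortest possible round trip.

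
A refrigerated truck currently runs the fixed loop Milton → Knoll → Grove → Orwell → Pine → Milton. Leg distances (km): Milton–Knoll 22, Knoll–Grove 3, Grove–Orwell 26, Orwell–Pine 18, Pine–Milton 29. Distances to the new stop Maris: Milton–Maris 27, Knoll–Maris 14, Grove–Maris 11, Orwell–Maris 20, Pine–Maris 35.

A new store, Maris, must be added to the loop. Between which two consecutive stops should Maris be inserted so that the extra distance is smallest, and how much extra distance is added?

Insertion cost between consecutive stops i–j is d(i,Maris) + d(Maris,j) − d(i,j):
  between Milton and Knoll: 27 + 14 − 22 = 19
  between Knoll and Grove: 14 + 11 − 3 = 22
  between Grove and Orwell: 11 + 20 − 26 = 5
  between Orwell and Pine: 20 + 35 − 18 = 37
  between Pine and Milton: 35 + 27 − 29 = 33
Cheapest insertion is between Grove and Orwell, adding 5.
New total = 98 + 5 = 103.

+5 km — insert Maris between Grove and Orwell.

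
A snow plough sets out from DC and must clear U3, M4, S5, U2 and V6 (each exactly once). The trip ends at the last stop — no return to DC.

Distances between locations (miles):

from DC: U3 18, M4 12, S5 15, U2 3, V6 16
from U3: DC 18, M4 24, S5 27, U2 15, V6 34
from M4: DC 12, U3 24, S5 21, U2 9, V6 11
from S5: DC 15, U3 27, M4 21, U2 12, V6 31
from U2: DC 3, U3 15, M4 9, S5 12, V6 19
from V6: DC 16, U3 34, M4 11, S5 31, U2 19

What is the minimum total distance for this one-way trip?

Minimum one-way distance = 75 miles.

There are 5! = 120 possible orderings.
DC→U3→M4→S5→U2→V6: 18+24+21+12+19 = 94
DC→U3→M4→S5→V6→U2: 18+24+21+31+19 = 113
DC→U3→M4→U2→S5→V6: 18+24+9+12+31 = 94
DC→U3→M4→U2→V6→S5: 18+24+9+19+31 = 101
DC→U3→M4→V6→S5→U2: 18+24+11+31+12 = 96
DC→U3→M4→V6→U2→S5: 18+24+11+19+12 = 84
DC→U3→S5→M4→U2→V6: 18+27+21+9+19 = 94
DC→U3→S5→M4→V6→U2: 18+27+21+11+19 = 96
DC→U3→S5→U2→M4→V6: 18+27+12+9+11 = 77
DC→U3→S5→U2→V6→M4: 18+27+12+19+11 = 87
DC→U3→S5→V6→M4→U2: 18+27+31+11+9 = 96
DC→U3→S5→V6→U2→M4: 18+27+31+19+9 = 104
DC→U3→U2→M4→S5→V6: 18+15+9+21+31 = 94
DC→U3→U2→M4→V6→S5: 18+15+9+11+31 = 84
… (106 more)
DC→V6→M4→S5→U2→U3: 16+11+21+12+15 = 75  ← best
The minimum is 75.
One shortest path: DC → V6 → M4 → S5 → U2 → U3.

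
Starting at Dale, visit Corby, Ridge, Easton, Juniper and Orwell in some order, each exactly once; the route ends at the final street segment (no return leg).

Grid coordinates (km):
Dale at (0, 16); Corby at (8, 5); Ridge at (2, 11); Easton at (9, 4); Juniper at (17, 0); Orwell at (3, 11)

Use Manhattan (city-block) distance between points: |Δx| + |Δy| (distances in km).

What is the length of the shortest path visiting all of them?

There are 5! = 120 possible orderings.
Dale→Corby→Ridge→Easton→Juniper→Orwell: 19+12+14+12+25 = 82
Dale→Corby→Ridge→Easton→Orwell→Juniper: 19+12+14+13+25 = 83
Dale→Corby→Ridge→Juniper→Easton→Orwell: 19+12+26+12+13 = 82
Dale→Corby→Ridge→Juniper→Orwell→Easton: 19+12+26+25+13 = 95
Dale→Corby→Ridge→Orwell→Easton→Juniper: 19+12+1+13+12 = 57
Dale→Corby→Ridge→Orwell→Juniper→Easton: 19+12+1+25+12 = 69
Dale→Corby→Easton→Ridge→Juniper→Orwell: 19+2+14+26+25 = 86
Dale→Corby→Easton→Ridge→Orwell→Juniper: 19+2+14+1+25 = 61
Dale→Corby→Easton→Juniper→Ridge→Orwell: 19+2+12+26+1 = 60
Dale→Corby→Easton→Juniper→Orwell→Ridge: 19+2+12+25+1 = 59
Dale→Corby→Easton→Orwell→Ridge→Juniper: 19+2+13+1+26 = 61
Dale→Corby→Easton→Orwell→Juniper→Ridge: 19+2+13+25+26 = 85
Dale→Corby→Juniper→Ridge→Easton→Orwell: 19+14+26+14+13 = 86
Dale→Corby→Juniper→Ridge→Orwell→Easton: 19+14+26+1+13 = 73
… (106 more)
Dale→Ridge→Orwell→Corby→Easton→Juniper: 7+1+11+2+12 = 33  ← best
The minimum is 33.
One shortest path: Dale → Ridge → Orwell → Corby → Easton → Juniper.

Shortest open route: 33 km.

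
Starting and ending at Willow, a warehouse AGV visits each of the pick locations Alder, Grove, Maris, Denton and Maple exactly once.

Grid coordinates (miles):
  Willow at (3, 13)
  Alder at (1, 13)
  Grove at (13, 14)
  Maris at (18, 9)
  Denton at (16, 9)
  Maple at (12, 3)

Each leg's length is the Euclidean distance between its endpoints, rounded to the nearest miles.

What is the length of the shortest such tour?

Minimum total distance: 43 miles.

Willow-Alder-Grove-Maris-Denton-Maple-Willow: 2+12+7+2+7+13 = 43
Willow-Alder-Grove-Maris-Maple-Denton-Willow: 2+12+7+8+7+14 = 50
Willow-Alder-Grove-Denton-Maris-Maple-Willow: 2+12+6+2+8+13 = 43
Willow-Alder-Grove-Denton-Maple-Maris-Willow: 2+12+6+7+8+16 = 51
Willow-Alder-Grove-Maple-Maris-Denton-Willow: 2+12+11+8+2+14 = 49
Willow-Alder-Grove-Maple-Denton-Maris-Willow: 2+12+11+7+2+16 = 50
Willow-Alder-Maris-Grove-Denton-Maple-Willow: 2+17+7+6+7+13 = 52
Willow-Alder-Maris-Grove-Maple-Denton-Willow: 2+17+7+11+7+14 = 58
Willow-Alder-Maris-Denton-Grove-Maple-Willow: 2+17+2+6+11+13 = 51
Willow-Alder-Maris-Denton-Maple-Grove-Willow: 2+17+2+7+11+10 = 49
Willow-Alder-Maris-Maple-Grove-Denton-Willow: 2+17+8+11+6+14 = 58
Willow-Alder-Maris-Maple-Denton-Grove-Willow: 2+17+8+7+6+10 = 50
Willow-Alder-Denton-Grove-Maris-Maple-Willow: 2+16+6+7+8+13 = 52
Willow-Alder-Denton-Grove-Maple-Maris-Willow: 2+16+6+11+8+16 = 59
… (46 more)
The minimum is 43.
One optimal route: Willow → Alder → Grove → Maris → Denton → Maple → Willow (or its reverse).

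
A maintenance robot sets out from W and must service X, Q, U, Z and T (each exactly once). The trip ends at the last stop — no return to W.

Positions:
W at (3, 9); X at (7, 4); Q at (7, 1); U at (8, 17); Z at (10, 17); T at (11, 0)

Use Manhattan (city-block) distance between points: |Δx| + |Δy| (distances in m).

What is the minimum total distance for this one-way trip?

37 m — the minimum one-way total.

There are 5! = 120 possible orderings.
W→X→Q→U→Z→T: 9+3+17+2+18 = 49
W→X→Q→U→T→Z: 9+3+17+20+18 = 67
W→X→Q→Z→U→T: 9+3+19+2+20 = 53
W→X→Q→Z→T→U: 9+3+19+18+20 = 69
W→X→Q→T→U→Z: 9+3+5+20+2 = 39
W→X→Q→T→Z→U: 9+3+5+18+2 = 37
W→X→U→Q→Z→T: 9+14+17+19+18 = 77
W→X→U→Q→T→Z: 9+14+17+5+18 = 63
W→X→U→Z→Q→T: 9+14+2+19+5 = 49
W→X→U→Z→T→Q: 9+14+2+18+5 = 48
W→X→U→T→Q→Z: 9+14+20+5+19 = 67
W→X→U→T→Z→Q: 9+14+20+18+19 = 80
W→X→Z→Q→U→T: 9+16+19+17+20 = 81
W→X→Z→Q→T→U: 9+16+19+5+20 = 69
… (106 more)
The minimum is 37.
One shortest path: W → X → Q → T → Z → U.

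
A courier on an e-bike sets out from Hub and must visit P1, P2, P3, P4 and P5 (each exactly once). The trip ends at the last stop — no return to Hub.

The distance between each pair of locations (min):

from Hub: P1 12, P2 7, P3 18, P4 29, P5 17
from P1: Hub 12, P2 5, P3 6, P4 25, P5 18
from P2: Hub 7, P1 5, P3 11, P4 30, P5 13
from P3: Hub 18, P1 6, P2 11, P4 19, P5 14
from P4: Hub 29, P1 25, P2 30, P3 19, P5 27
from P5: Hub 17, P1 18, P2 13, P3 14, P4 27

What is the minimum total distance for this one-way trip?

There are 5! = 120 possible orderings.
Hub → P1 → P2 → P3 → P4 → P5: 12+5+11+19+27 = 74
Hub → P1 → P2 → P3 → P5 → P4: 12+5+11+14+27 = 69
Hub → P1 → P2 → P4 → P3 → P5: 12+5+30+19+14 = 80
Hub → P1 → P2 → P4 → P5 → P3: 12+5+30+27+14 = 88
Hub → P1 → P2 → P5 → P3 → P4: 12+5+13+14+19 = 63
Hub → P1 → P2 → P5 → P4 → P3: 12+5+13+27+19 = 76
Hub → P1 → P3 → P2 → P4 → P5: 12+6+11+30+27 = 86
Hub → P1 → P3 → P2 → P5 → P4: 12+6+11+13+27 = 69
Hub → P1 → P3 → P4 → P2 → P5: 12+6+19+30+13 = 80
Hub → P1 → P3 → P4 → P5 → P2: 12+6+19+27+13 = 77
Hub → P1 → P3 → P5 → P2 → P4: 12+6+14+13+30 = 75
Hub → P1 → P3 → P5 → P4 → P2: 12+6+14+27+30 = 89
Hub → P1 → P4 → P2 → P3 → P5: 12+25+30+11+14 = 92
Hub → P1 → P4 → P2 → P5 → P3: 12+25+30+13+14 = 94
… (106 more)
Hub → P2 → P1 → P3 → P5 → P4: 7+5+6+14+27 = 59  ← best
The minimum is 59.
One shortest path: Hub → P2 → P1 → P3 → P5 → P4.

Shortest open route: 59 min.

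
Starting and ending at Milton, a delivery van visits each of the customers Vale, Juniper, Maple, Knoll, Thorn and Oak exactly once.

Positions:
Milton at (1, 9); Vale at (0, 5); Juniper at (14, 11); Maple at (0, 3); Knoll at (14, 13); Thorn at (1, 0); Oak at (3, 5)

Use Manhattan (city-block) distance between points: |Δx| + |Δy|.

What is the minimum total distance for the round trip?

Shortest round trip = 54.

There are 360 distinct closed tours to check (reversals are equivalent).
Milton-Vale-Juniper-Maple-Knoll-Thorn-Oak-Milton: 5+20+22+24+26+7+6 = 110
Milton-Vale-Juniper-Maple-Knoll-Oak-Thorn-Milton: 5+20+22+24+19+7+9 = 106
Milton-Vale-Juniper-Maple-Thorn-Knoll-Oak-Milton: 5+20+22+4+26+19+6 = 102
Milton-Vale-Juniper-Maple-Thorn-Oak-Knoll-Milton: 5+20+22+4+7+19+17 = 94
Milton-Vale-Juniper-Maple-Oak-Knoll-Thorn-Milton: 5+20+22+5+19+26+9 = 106
Milton-Vale-Juniper-Maple-Oak-Thorn-Knoll-Milton: 5+20+22+5+7+26+17 = 102
Milton-Vale-Juniper-Knoll-Maple-Thorn-Oak-Milton: 5+20+2+24+4+7+6 = 68
Milton-Vale-Juniper-Knoll-Maple-Oak-Thorn-Milton: 5+20+2+24+5+7+9 = 72
… (352 more)
Milton-Vale-Maple-Thorn-Oak-Juniper-Knoll-Milton: 5+2+4+7+17+2+17 = 54  ← best
The minimum is 54.
One optimal route: Milton → Vale → Maple → Thorn → Oak → Juniper → Knoll → Milton (or its reverse).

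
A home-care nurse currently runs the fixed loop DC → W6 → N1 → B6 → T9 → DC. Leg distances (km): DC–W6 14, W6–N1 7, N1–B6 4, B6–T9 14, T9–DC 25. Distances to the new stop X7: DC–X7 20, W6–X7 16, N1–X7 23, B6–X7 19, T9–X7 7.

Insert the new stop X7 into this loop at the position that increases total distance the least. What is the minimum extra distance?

Insertion cost between consecutive stops i–j is d(i,X7) + d(X7,j) − d(i,j):
  between DC and W6: 20 + 16 − 14 = 22
  between W6 and N1: 16 + 23 − 7 = 32
  between N1 and B6: 23 + 19 − 4 = 38
  between B6 and T9: 19 + 7 − 14 = 12
  between T9 and DC: 7 + 20 − 25 = 2
Cheapest insertion is between T9 and DC, adding 2.
New total = 64 + 2 = 66.

Adding 2 km by placing X7 on the T9–DC leg.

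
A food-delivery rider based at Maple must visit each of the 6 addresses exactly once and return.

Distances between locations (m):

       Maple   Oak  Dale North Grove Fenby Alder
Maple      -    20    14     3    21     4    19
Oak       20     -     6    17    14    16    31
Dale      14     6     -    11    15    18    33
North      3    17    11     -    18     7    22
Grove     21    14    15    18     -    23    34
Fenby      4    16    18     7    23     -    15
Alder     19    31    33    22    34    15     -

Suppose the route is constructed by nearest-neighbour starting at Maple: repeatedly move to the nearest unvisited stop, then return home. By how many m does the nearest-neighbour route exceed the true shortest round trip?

11 m longer than the optimal tour.

Maple: North=3, Fenby=4, Dale=14, Alder=19, Oak=20, Grove=21 ⇒ North
North: Fenby=7, Dale=11, Oak=17, Grove=18, Alder=22 ⇒ Fenby
Fenby: Alder=15, Oak=16, Dale=18, Grove=23 ⇒ Alder
Alder: Oak=31, Dale=33, Grove=34 ⇒ Oak
Oak: Dale=6, Grove=14 ⇒ Dale
Dale: Grove=15 ⇒ Grove
NN route Maple → North → Fenby → Alder → Oak → Dale → Grove → Maple costs 98.
Optimal: Maple → North → Dale → Oak → Grove → Alder → Fenby → Maple costs 87 (by enumerating all 360 distinct tours).
Excess = 98 − 87 = 11.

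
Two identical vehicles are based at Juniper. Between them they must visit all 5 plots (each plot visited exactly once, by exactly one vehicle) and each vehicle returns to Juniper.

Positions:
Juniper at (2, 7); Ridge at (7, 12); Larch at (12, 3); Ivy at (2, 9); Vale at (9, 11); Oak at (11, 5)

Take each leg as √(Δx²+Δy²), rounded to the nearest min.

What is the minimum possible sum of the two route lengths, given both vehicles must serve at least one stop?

32 min — the smallest possible combined total.

Try each way of splitting the stops between the two vehicles (each non-empty) and, for each split, find the best tour for each vehicle:
  {Ridge} + {Larch, Ivy, Vale, Oak}: 14 + 28 = 42
  {Larch} + {Ridge, Ivy, Vale, Oak}: 22 + 25 = 47
  {Ridge, Larch} + {Ivy, Vale, Oak}: 28 + 24 = 52
  {Ivy} + {Ridge, Larch, Vale, Oak}: 4 + 28 = 32
  {Ridge, Ivy} + {Larch, Vale, Oak}: 15 + 27 = 42
  {Larch, Ivy} + {Ridge, Vale, Oak}: 25 + 24 = 49
  … (15 splits in total)
Best: vehicle 1 Juniper → Ivy → Juniper = 4; vehicle 2 Juniper → Ridge → Vale → Oak → Larch → Juniper = 28; combined 32.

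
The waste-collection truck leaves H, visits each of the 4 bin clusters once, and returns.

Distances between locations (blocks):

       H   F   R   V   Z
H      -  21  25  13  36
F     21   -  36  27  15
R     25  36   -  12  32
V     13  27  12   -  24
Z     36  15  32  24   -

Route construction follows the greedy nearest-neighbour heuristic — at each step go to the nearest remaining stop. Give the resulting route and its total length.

93 blocks along H → V → R → Z → F → H.

From H: distances to unvisited — V=13, F=21, R=25, Z=36. Nearest is V (13).
From V: distances to unvisited — R=12, Z=24, F=27. Nearest is R (12).
From R: distances to unvisited — Z=32, F=36. Nearest is Z (32).
From Z: distances to unvisited — F=15. Nearest is F (15).
Return F→H: 21.
Total = 13 + 12 + 32 + 15 + 21 = 93.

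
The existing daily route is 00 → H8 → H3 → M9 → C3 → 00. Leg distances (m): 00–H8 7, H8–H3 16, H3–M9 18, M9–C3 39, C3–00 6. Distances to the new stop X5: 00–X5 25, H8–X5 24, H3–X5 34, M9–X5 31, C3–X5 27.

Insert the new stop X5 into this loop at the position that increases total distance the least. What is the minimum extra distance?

Adding 19 m by placing X5 on the M9–C3 leg.

Insertion cost between consecutive stops i–j is d(i,X5) + d(X5,j) − d(i,j):
  between 00 and H8: 25 + 24 − 7 = 42
  between H8 and H3: 24 + 34 − 16 = 42
  between H3 and M9: 34 + 31 − 18 = 47
  between M9 and C3: 31 + 27 − 39 = 19
  between C3 and 00: 27 + 25 − 6 = 46
Cheapest insertion is between M9 and C3, adding 19.
New total = 86 + 19 = 105.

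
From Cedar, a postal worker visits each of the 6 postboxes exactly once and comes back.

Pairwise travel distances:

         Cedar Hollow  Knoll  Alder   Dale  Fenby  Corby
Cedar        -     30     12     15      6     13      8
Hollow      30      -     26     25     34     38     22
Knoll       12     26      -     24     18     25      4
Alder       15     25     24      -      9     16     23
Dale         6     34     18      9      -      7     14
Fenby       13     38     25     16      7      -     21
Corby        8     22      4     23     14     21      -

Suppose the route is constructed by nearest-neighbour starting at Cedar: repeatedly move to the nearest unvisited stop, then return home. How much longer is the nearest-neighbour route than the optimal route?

Cedar: Dale=6, Corby=8, Knoll=12, Fenby=13, Alder=15, Hollow=30 ⇒ Dale
Dale: Fenby=7, Alder=9, Corby=14, Knoll=18, Hollow=34 ⇒ Fenby
Fenby: Alder=16, Corby=21, Knoll=25, Hollow=38 ⇒ Alder
Alder: Corby=23, Knoll=24, Hollow=25 ⇒ Corby
Corby: Knoll=4, Hollow=22 ⇒ Knoll
Knoll: Hollow=26 ⇒ Hollow
NN route Cedar → Dale → Fenby → Alder → Corby → Knoll → Hollow → Cedar costs 112.
Optimal: Cedar → Knoll → Corby → Hollow → Alder → Dale → Fenby → Cedar costs 92 (by enumerating all 360 distinct tours).
Excess = 112 − 92 = 20.

Excess over optimum: 20.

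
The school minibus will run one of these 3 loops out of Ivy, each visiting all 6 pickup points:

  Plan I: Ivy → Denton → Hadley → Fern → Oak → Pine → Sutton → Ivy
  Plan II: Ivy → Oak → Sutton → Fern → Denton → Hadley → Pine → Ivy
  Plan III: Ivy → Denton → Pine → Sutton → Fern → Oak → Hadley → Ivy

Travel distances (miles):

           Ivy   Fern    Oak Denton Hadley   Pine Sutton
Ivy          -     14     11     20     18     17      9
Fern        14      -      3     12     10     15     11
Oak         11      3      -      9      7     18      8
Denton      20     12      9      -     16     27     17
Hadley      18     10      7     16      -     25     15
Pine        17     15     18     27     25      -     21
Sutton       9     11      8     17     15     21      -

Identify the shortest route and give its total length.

Shortest is Plan I, total 97 miles.

Plan I: 20 + 16 + 10 + 3 + 18 + 21 + 9 = 97
Plan II: 11 + 8 + 11 + 12 + 16 + 25 + 17 = 100
Plan III: 20 + 27 + 21 + 11 + 3 + 7 + 18 = 107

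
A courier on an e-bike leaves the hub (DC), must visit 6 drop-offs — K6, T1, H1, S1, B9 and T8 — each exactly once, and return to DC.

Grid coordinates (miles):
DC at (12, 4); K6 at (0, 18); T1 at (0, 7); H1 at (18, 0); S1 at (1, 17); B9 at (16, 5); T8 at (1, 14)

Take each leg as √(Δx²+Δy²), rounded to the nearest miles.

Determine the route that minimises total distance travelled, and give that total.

With 6 stops there are 6!/2 = 360 distinct round trips (a route and its reverse cost the same).
DC-K6-T1-H1-S1-B9-T8-DC: 18+11+19+24+19+17+15 = 123
DC-K6-T1-H1-S1-T8-B9-DC: 18+11+19+24+3+17+4 = 96
DC-K6-T1-H1-B9-S1-T8-DC: 18+11+19+5+19+3+15 = 90
DC-K6-T1-H1-B9-T8-S1-DC: 18+11+19+5+17+3+17 = 90
DC-K6-T1-H1-T8-S1-B9-DC: 18+11+19+22+3+19+4 = 96
DC-K6-T1-H1-T8-B9-S1-DC: 18+11+19+22+17+19+17 = 123
DC-K6-T1-S1-H1-B9-T8-DC: 18+11+10+24+5+17+15 = 100
DC-K6-T1-S1-H1-T8-B9-DC: 18+11+10+24+22+17+4 = 106
… (352 more)
DC-T1-T8-K6-S1-B9-H1-DC: 12+7+4+1+19+5+7 = 55  ← best
The minimum is 55.
One optimal route: DC → T1 → T8 → K6 → S1 → B9 → H1 → DC (or its reverse).

Minimum total distance: 55 miles.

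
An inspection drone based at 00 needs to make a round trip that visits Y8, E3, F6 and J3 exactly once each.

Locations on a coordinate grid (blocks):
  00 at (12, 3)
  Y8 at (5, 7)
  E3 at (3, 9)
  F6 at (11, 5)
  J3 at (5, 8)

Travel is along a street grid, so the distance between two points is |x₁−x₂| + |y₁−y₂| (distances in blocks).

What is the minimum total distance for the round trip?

With 4 stops there are 4!/2 = 12 distinct round trips (a route and its reverse cost the same).
00 → Y8 → E3 → F6 → J3 → 00: 11+4+12+9+12 = 48
00 → Y8 → E3 → J3 → F6 → 00: 11+4+3+9+3 = 30
00 → Y8 → F6 → E3 → J3 → 00: 11+8+12+3+12 = 46
00 → Y8 → F6 → J3 → E3 → 00: 11+8+9+3+15 = 46
00 → Y8 → J3 → E3 → F6 → 00: 11+1+3+12+3 = 30
00 → Y8 → J3 → F6 → E3 → 00: 11+1+9+12+15 = 48
00 → E3 → Y8 → F6 → J3 → 00: 15+4+8+9+12 = 48
00 → E3 → Y8 → J3 → F6 → 00: 15+4+1+9+3 = 32
00 → E3 → F6 → Y8 → J3 → 00: 15+12+8+1+12 = 48
00 → E3 → J3 → Y8 → F6 → 00: 15+3+1+8+3 = 30
00 → F6 → Y8 → E3 → J3 → 00: 3+8+4+3+12 = 30
00 → F6 → E3 → Y8 → J3 → 00: 3+12+4+1+12 = 32
The minimum is 30.
One optimal route: 00 → Y8 → E3 → J3 → F6 → 00 (or its reverse).

Shortest round trip = 30 blocks.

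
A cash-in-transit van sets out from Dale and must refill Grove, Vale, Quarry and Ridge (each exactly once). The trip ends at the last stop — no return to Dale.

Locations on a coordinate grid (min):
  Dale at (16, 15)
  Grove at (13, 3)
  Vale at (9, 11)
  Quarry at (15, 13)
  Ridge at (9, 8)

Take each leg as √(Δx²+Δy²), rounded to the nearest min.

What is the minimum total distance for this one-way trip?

Shortest open route: 17 min.

There are 4! = 24 possible orderings.
Dale→Grove→Vale→Quarry→Ridge: 12+9+6+8 = 35
Dale→Grove→Vale→Ridge→Quarry: 12+9+3+8 = 32
Dale→Grove→Quarry→Vale→Ridge: 12+10+6+3 = 31
Dale→Grove→Quarry→Ridge→Vale: 12+10+8+3 = 33
Dale→Grove→Ridge→Vale→Quarry: 12+6+3+6 = 27
Dale→Grove→Ridge→Quarry→Vale: 12+6+8+6 = 32
Dale→Vale→Grove→Quarry→Ridge: 8+9+10+8 = 35
Dale→Vale→Grove→Ridge→Quarry: 8+9+6+8 = 31
Dale→Vale→Quarry→Grove→Ridge: 8+6+10+6 = 30
Dale→Vale→Quarry→Ridge→Grove: 8+6+8+6 = 28
Dale→Vale→Ridge→Grove→Quarry: 8+3+6+10 = 27
Dale→Vale→Ridge→Quarry→Grove: 8+3+8+10 = 29
Dale→Quarry→Grove→Vale→Ridge: 2+10+9+3 = 24
Dale→Quarry→Grove→Ridge→Vale: 2+10+6+3 = 21
… (10 more)
Dale→Quarry→Vale→Ridge→Grove: 2+6+3+6 = 17  ← best
The minimum is 17.
One shortest path: Dale → Quarry → Vale → Ridge → Grove.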